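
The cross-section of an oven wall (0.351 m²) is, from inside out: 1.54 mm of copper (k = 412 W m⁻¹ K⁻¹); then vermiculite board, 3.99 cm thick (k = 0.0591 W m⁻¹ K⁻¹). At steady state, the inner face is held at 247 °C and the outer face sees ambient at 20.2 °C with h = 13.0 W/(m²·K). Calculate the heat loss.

Q = 106 W

Series thermal resistances, inner to outer:
  R_copper = L/(kA) = 0.00154/(412·0.351) = 1.065×10^-5 K/W
  R_vermiculite board = L/(kA) = 0.0399/(0.0591·0.351) = 1.923 K/W
  R_conv,out = 1/(hA) = 1/(13.0·0.351) = 0.2192 K/W
ΣR = 1.065×10^-5 + 1.923 + 0.2192 = 2.142 K/W
Q = ΔT/ΣR = (247 °C − 20.2 °C)/2.142 = 106 W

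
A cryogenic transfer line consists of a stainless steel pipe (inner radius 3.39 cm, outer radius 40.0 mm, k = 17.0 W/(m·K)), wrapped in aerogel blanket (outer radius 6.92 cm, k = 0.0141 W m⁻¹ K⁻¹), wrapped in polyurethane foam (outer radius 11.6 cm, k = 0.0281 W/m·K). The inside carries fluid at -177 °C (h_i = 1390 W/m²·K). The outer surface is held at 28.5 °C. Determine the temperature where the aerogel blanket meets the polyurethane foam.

T = -37.4 °C

Treat each layer as a resistance in series:
  R'_conv,in = 1/(2πr h) = 1/(2π·0.0339·1390) = 0.003378 m·K/W
  R'_stainless steel = ln(0.0400/0.0339)/(2πk) = 0.1655/(2π·17.0) = 0.001549 m·K/W
  R'_aerogel blanket = ln(0.0692/0.0400)/(2πk) = 0.5481/(2π·0.0141) = 6.187 m·K/W
  R'_polyurethane foam = ln(0.116/0.0692)/(2πk) = 0.5166/(2π·0.0281) = 2.926 m·K/W
ΣR = 0.003378 + 0.001549 + 6.187 + 2.926 = 9.118 m·K/W
Q' = ΔT/ΣR = (-177 °C − 28.5 °C)/9.118 = -22.54 W/m
From the inner boundary to the aerogel blanket/polyurethane foam interface, ΣR_partial = 6.192 m·K/W.
T_interface = T_in − Q'·ΣR_partial = -177 °C − (-22.54)(6.192) = -37.4 °C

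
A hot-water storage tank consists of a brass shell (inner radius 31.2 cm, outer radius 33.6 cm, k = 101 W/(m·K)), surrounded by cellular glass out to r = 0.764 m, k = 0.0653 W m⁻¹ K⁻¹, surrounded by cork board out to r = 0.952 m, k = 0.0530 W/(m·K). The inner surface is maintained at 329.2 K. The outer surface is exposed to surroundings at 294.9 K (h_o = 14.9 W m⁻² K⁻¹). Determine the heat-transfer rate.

Treat each layer as a resistance in series:
  R_brass = (1/0.312 − 1/0.336)/(4πk) = 0.2289/(4π·101) = 1.804×10^-4 K/W
  R_cellular glass = (1/0.336 − 1/0.764)/(4πk) = 1.667/(4π·0.0653) = 2.032 K/W
  R_cork board = (1/0.764 − 1/0.952)/(4πk) = 0.2585/(4π·0.0530) = 0.3881 K/W
  R_conv,out = 1/(4πr²h) = 1/(4π·0.952²·14.9) = 0.005893 K/W
ΣR = 1.804×10^-4 + 2.032 + 0.3881 + 0.005893 = 2.426 K/W
Q = ΔT/ΣR = (329.2 K − 294.9 K)/2.426 = 14.1 W

Q = 14.1 W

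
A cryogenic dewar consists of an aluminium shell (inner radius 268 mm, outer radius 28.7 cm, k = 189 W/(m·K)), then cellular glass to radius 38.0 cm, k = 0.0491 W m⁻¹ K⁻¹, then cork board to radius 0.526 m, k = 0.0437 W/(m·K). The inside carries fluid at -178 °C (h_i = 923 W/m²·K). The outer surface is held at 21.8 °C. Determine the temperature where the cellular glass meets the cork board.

Treat each layer as a resistance in series:
  R_conv,in = 1/(4πr²h) = 1/(4π·0.268²·923) = 0.001200 K/W
  R_aluminium = (1/0.268 − 1/0.287)/(4πk) = 0.2470/(4π·189) = 1.040×10^-4 K/W
  R_cellular glass = (1/0.287 − 1/0.380)/(4πk) = 0.8527/(4π·0.0491) = 1.382 K/W
  R_cork board = (1/0.380 − 1/0.526)/(4πk) = 0.7304/(4π·0.0437) = 1.330 K/W
ΣR = 0.001200 + 1.040×10^-4 + 1.382 + 1.330 = 2.713 K/W
Q = ΔT/ΣR = (-178 °C − 21.8 °C)/2.713 = -73.65 W
From the inner boundary to the cellular glass/cork board interface, ΣR_partial = 1.383 K/W.
T_interface = T_in − Q·ΣR_partial = -178 °C − (-73.65)(1.383) = -76.1 °C

T = -76.1 °C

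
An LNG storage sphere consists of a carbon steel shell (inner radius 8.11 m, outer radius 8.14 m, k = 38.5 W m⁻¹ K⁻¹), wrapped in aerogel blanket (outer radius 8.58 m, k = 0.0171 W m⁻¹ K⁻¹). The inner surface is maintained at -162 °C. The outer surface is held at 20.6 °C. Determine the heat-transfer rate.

Q = 6230 W

Series thermal resistances, inner to outer:
  R_carbon steel = (1/8.11 − 1/8.14)/(4πk) = 4.544×10^-4/(4π·38.5) = 9.393×10^-7 K/W
  R_aerogel blanket = (1/8.14 − 1/8.58)/(4πk) = 0.006300/(4π·0.0171) = 0.02932 K/W
ΣR = 9.393×10^-7 + 0.02932 = 0.02932 K/W
Q = ΔT/ΣR = (-162 °C − 20.6 °C)/0.02932 = -6230 W
(Negative Q ⇒ heat flows inward; heat gain = 6230 W.)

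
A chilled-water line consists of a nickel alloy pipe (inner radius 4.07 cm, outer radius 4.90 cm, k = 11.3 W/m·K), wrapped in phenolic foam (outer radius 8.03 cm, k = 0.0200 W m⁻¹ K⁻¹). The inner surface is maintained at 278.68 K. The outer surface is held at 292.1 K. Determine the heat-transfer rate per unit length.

Q' = 3.41 W/m

Treat each layer as a resistance in series:
  R'_nickel alloy = ln(0.0490/0.0407)/(2πk) = 0.1856/(2π·11.3) = 0.002614 m·K/W
  R'_phenolic foam = ln(0.0803/0.0490)/(2πk) = 0.4939/(2π·0.0200) = 3.931 m·K/W
ΣR = 0.002614 + 3.931 = 3.934 m·K/W
Q' = ΔT/ΣR = (278.68 K − 292.1 K)/3.934 = -3.41 W/m
(Negative Q' ⇒ heat flows inward; heat gain = 3.41 W/m.)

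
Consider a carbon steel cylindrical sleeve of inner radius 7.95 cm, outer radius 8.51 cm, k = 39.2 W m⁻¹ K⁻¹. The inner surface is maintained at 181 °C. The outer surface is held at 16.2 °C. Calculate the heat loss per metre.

Q' = 2πk·ΔT/ln(r₂/r₁) = 2π × 39.2 × 164.8 / ln(0.0851/0.0795) = 5.96×10^5 W/m

Q' = 596 kW/m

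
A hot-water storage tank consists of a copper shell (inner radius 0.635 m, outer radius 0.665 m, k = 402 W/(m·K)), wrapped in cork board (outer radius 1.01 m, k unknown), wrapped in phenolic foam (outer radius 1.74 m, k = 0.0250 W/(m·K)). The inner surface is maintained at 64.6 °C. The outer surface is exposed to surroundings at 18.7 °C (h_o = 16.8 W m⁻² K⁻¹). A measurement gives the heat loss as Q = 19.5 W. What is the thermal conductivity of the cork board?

ΣR = ΔT/Q = |64.6 − 18.7|/19.5 = 2.354 K/W
Known resistances:
  R_copper = (1/0.635 − 1/0.665)/(4πk) = 0.07104/(4π·402) = 1.406×10^-5 K/W
  R_phenolic foam = (1/1.01 − 1/1.74)/(4πk) = 0.4154/(4π·0.0250) = 1.322 K/W
  R_conv,out = 1/(4πr²h) = 1/(4π·1.74²·16.8) = 0.001565 K/W
R_cork board = ΣR − ΣR_known = 2.354 − 1.324 = 1.030 K/W
(1/r₁−1/r₂)/(4πk) = 1.030 ⇒ k = 0.5137/(4π·1.030) = 0.0397 W/m·K

k = 0.0397 W/m·K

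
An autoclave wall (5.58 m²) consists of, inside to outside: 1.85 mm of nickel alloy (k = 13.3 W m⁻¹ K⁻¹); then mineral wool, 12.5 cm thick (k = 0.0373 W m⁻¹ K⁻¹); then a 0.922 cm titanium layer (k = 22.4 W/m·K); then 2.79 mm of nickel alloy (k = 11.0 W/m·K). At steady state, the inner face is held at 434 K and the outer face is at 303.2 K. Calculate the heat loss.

Series thermal resistances, inner to outer:
  R_nickel alloy = L/(kA) = 0.00185/(13.3·5.58) = 2.493×10^-5 K/W
  R_mineral wool = L/(kA) = 0.125/(0.0373·5.58) = 0.6006 K/W
  R_titanium = L/(kA) = 0.00922/(22.4·5.58) = 7.376×10^-5 K/W
  R_nickel alloy = L/(kA) = 0.00279/(11.0·5.58) = 4.545×10^-5 K/W
ΣR = 2.493×10^-5 + 0.6006 + 7.376×10^-5 + 4.545×10^-5 = 0.6007 K/W
Q = ΔT/ΣR = (434 K − 303.2 K)/0.6007 = 218 W

Q = 218 W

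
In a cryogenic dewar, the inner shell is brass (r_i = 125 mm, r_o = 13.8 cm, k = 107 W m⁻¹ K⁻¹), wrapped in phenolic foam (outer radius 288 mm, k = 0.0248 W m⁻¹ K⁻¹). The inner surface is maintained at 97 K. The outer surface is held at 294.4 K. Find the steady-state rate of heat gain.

Q = 16.3 W

Series thermal resistances, inner to outer:
  R_brass = (1/0.125 − 1/0.138)/(4πk) = 0.7536/(4π·107) = 5.605×10^-4 K/W
  R_phenolic foam = (1/0.138 − 1/0.288)/(4πk) = 3.774/(4π·0.0248) = 12.11 K/W
ΣR = 5.605×10^-4 + 12.11 = 12.11 K/W
Q = ΔT/ΣR = (97 K − 294.4 K)/12.11 = -16.3 W
(Negative Q ⇒ heat flows inward; heat gain = 16.3 W.)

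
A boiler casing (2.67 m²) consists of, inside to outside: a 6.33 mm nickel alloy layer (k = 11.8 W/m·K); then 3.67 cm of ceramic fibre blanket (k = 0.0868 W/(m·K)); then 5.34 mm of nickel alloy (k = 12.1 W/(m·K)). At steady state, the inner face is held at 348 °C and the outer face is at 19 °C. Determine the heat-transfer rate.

Q = 2.07 kW

Resistance network (inner→outer):
  R_nickel alloy = L/(kA) = 0.00633/(11.8·2.67) = 2.009×10^-4 K/W
  R_ceramic fibre blanket = L/(kA) = 0.0367/(0.0868·2.67) = 0.1584 K/W
  R_nickel alloy = L/(kA) = 0.00534/(12.1·2.67) = 1.653×10^-4 K/W
ΣR = 2.009×10^-4 + 0.1584 + 1.653×10^-4 = 0.1588 K/W
Q = ΔT/ΣR = (348 °C − 19 °C)/0.1588 = 2070 W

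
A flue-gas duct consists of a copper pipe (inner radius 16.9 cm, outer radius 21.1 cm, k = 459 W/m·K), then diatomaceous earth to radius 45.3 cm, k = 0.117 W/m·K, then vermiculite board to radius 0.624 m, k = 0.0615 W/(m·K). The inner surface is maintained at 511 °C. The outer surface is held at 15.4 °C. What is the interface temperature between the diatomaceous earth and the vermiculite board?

T = 235 °C

Resistance network (inner→outer):
  R'_copper = ln(0.211/0.169)/(2πk) = 0.2220/(2π·459) = 7.696×10^-5 m·K/W
  R'_diatomaceous earth = ln(0.453/0.211)/(2πk) = 0.7640/(2π·0.117) = 1.039 m·K/W
  R'_vermiculite board = ln(0.624/0.453)/(2πk) = 0.3203/(2π·0.0615) = 0.8288 m·K/W
ΣR = 7.696×10^-5 + 1.039 + 0.8288 = 1.868 m·K/W
Q' = ΔT/ΣR = (511 °C − 15.4 °C)/1.868 = 265.3 W/m
From the inner boundary to the diatomaceous earth/vermiculite board interface, ΣR_partial = 1.039 m·K/W.
T_interface = T_in − Q'·ΣR_partial = 511 °C − (265.3)(1.039) = 235 °C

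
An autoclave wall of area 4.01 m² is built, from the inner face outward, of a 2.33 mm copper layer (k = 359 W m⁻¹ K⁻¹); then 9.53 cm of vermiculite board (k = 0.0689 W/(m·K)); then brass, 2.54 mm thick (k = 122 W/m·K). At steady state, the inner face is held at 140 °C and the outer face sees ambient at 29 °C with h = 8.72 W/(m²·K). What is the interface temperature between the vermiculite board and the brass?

T = 37.5 °C

Resistance network (inner→outer):
  R_copper = L/(kA) = 0.00233/(359·4.01) = 1.619×10^-6 K/W
  R_vermiculite board = L/(kA) = 0.0953/(0.0689·4.01) = 0.3449 K/W
  R_brass = L/(kA) = 0.00254/(122·4.01) = 5.192×10^-6 K/W
  R_conv,out = 1/(hA) = 1/(8.72·4.01) = 0.02860 K/W
ΣR = 1.619×10^-6 + 0.3449 + 5.192×10^-6 + 0.02860 = 0.3735 K/W
Q = ΔT/ΣR = (140 °C − 29 °C)/0.3735 = 297.2 W
From the inner boundary to the vermiculite board/brass interface, ΣR_partial = 0.3449 K/W.
T_interface = T_in − Q·ΣR_partial = 140 °C − (297.2)(0.3449) = 37.5 °C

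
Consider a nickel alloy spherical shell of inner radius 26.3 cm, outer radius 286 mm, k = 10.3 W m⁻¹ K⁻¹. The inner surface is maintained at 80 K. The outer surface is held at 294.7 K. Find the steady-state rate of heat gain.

Q = 4πk·ΔT/(1/r₁ − 1/r₂) = 4π × 10.3 × 214.7 / (1/0.263 − 1/0.286) = 90900 W

Q = 90.9 kW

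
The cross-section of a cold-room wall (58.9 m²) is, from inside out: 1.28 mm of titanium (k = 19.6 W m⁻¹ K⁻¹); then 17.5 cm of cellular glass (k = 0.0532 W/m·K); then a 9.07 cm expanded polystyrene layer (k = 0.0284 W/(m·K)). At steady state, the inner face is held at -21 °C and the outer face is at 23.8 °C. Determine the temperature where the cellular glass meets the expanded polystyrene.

Resistance network (inner→outer):
  R_titanium = L/(kA) = 0.00128/(19.6·58.9) = 1.109×10^-6 K/W
  R_cellular glass = L/(kA) = 0.175/(0.0532·58.9) = 0.05585 K/W
  R_expanded polystyrene = L/(kA) = 0.0907/(0.0284·58.9) = 0.05422 K/W
ΣR = 1.109×10^-6 + 0.05585 + 0.05422 = 0.1101 K/W
Q = ΔT/ΣR = (-21 °C − 23.8 °C)/0.1101 = -406.9 W
From the inner boundary to the cellular glass/expanded polystyrene interface, ΣR_partial = 0.05585 K/W.
T_interface = T_in − Q·ΣR_partial = -21 °C − (-406.9)(0.05585) = 1.73 °C

T = 1.73 °C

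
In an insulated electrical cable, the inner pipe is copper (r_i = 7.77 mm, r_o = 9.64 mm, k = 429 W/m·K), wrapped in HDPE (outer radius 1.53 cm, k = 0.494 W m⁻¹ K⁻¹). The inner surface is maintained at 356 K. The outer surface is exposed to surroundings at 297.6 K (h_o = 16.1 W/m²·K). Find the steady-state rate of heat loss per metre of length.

Q' = 73.5 W/m

Resistance network (inner→outer):
  R'_copper = ln(0.00964/0.00777)/(2πk) = 0.2157/(2π·429) = 8.000×10^-5 m·K/W
  R'_HDPE = ln(0.0153/0.00964)/(2πk) = 0.4619/(2π·0.494) = 0.1488 m·K/W
  R'_conv,out = 1/(2πr h) = 1/(2π·0.0153·16.1) = 0.6461 m·K/W
ΣR = 8.000×10^-5 + 0.1488 + 0.6461 = 0.7950 m·K/W
Q' = ΔT/ΣR = (356 K − 297.6 K)/0.7950 = 73.5 W/m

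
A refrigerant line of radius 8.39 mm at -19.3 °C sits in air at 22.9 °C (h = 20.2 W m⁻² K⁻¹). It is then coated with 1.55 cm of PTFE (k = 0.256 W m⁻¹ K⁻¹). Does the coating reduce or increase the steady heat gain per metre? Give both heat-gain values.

reduces: 44.9 → 43.0 W/m

Critical radius for a cylinder: r_cr = k/h = 0.0127 m = 1.27 cm.
Outer radius after coating: r₂ = 0.00839 + 0.0155 = 0.02389 m.
r₁ < r_cr < r₂: heat gain rises to a maximum at r_cr then falls. Whether the coating helps depends on whether Q(r₂) has dropped back below Q(r₁).
Bare: R = 1/(2πr₁h) = 0.9391 m·K/W; Q = 42.2/0.9391 = 44.9 W/m.
Coated: R = R_cond + R_conv = 0.9804 m·K/W; Q = 42.2/0.9804 = 43.0 W/m.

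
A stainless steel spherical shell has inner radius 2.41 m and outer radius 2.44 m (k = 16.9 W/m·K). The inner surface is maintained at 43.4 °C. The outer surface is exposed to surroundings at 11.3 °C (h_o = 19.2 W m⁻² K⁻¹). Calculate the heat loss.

Q = 44.6 kW

Series thermal resistances, inner to outer:
  R_stainless steel = (1/2.41 − 1/2.44)/(4πk) = 0.005102/(4π·16.9) = 2.402×10^-5 K/W
  R_conv,out = 1/(4πr²h) = 1/(4π·2.44²·19.2) = 6.962×10^-4 K/W
ΣR = 2.402×10^-5 + 6.962×10^-4 = 7.202×10^-4 K/W
Q = ΔT/ΣR = (43.4 °C − 11.3 °C)/7.202×10^-4 = 44600 W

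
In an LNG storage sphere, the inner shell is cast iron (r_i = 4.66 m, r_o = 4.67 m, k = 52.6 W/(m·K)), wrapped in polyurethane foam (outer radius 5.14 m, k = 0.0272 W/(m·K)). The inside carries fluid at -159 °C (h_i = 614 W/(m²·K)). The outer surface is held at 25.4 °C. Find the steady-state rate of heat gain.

Resistance network (inner→outer):
  R_conv,in = 1/(4πr²h) = 1/(4π·4.66²·614) = 5.968×10^-6 K/W
  R_cast iron = (1/4.66 − 1/4.67)/(4πk) = 4.595×10^-4/(4π·52.6) = 6.952×10^-7 K/W
  R_polyurethane foam = (1/4.67 − 1/5.14)/(4πk) = 0.01958/(4π·0.0272) = 0.05728 K/W
ΣR = 5.968×10^-6 + 6.952×10^-7 + 0.05728 = 0.05729 K/W
Q = ΔT/ΣR = (-159 °C − 25.4 °C)/0.05729 = -3220 W
(Negative Q ⇒ heat flows inward; heat gain = 3220 W.)

Q = 3.22 kW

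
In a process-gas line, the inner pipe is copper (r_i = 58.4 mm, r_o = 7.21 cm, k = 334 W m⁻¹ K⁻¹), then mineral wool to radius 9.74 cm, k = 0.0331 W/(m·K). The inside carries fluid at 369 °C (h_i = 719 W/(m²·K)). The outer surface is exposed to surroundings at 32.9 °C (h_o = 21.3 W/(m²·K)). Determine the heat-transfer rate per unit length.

Q' = 220 W/m

Series thermal resistances, inner to outer:
  R'_conv,in = 1/(2πr h) = 1/(2π·0.0584·719) = 0.003790 m·K/W
  R'_copper = ln(0.0721/0.0584)/(2πk) = 0.2107/(2π·334) = 1.004×10^-4 m·K/W
  R'_mineral wool = ln(0.0974/0.0721)/(2πk) = 0.3008/(2π·0.0331) = 1.446 m·K/W
  R'_conv,out = 1/(2πr h) = 1/(2π·0.0974·21.3) = 0.07672 m·K/W
ΣR = 0.003790 + 1.004×10^-4 + 1.446 + 0.07672 = 1.527 m·K/W
Q' = ΔT/ΣR = (369 °C − 32.9 °C)/1.527 = 220 W/m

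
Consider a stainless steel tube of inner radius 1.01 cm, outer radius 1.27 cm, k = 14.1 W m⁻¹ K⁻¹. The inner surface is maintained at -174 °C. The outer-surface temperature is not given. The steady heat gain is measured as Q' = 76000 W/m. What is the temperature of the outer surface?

Sum the resistances:
  R'_stainless steel = ln(0.0127/0.0101)/(2πk) = 0.2291/(2π·14.1) = 0.002586 m·K/W
ΣR = 0.002586 m·K/W
ΔT = Q'·ΣR = 76000 × 0.002586 = 196.5 K
Heat flows inward, so T_out = T_in + ΔT = -174 + 196.5 = 22.5 °C

T_out = 22.5 °C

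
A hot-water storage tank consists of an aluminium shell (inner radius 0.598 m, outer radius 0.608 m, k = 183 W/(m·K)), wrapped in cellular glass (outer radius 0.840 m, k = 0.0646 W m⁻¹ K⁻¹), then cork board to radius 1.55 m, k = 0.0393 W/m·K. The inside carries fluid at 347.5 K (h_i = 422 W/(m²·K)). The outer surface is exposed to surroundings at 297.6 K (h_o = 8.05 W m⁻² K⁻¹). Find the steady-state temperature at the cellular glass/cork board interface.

Resistance network (inner→outer):
  R_conv,in = 1/(4πr²h) = 1/(4π·0.598²·422) = 5.273×10^-4 K/W
  R_aluminium = (1/0.598 − 1/0.608)/(4πk) = 0.02750/(4π·183) = 1.196×10^-5 K/W
  R_cellular glass = (1/0.608 − 1/0.840)/(4πk) = 0.4543/(4π·0.0646) = 0.5596 K/W
  R_cork board = (1/0.840 − 1/1.55)/(4πk) = 0.5453/(4π·0.0393) = 1.104 K/W
  R_conv,out = 1/(4πr²h) = 1/(4π·1.55²·8.05) = 0.004115 K/W
ΣR = 5.273×10^-4 + 1.196×10^-5 + 0.5596 + 1.104 + 0.004115 = 1.668 K/W
Q = ΔT/ΣR = (347.5 K − 297.6 K)/1.668 = 29.92 W
From the inner boundary to the cellular glass/cork board interface, ΣR_partial = 0.5601 K/W.
T_interface = T_in − Q·ΣR_partial = 347.5 K − (29.92)(0.5601) = 330.7 K

T = 330.7 K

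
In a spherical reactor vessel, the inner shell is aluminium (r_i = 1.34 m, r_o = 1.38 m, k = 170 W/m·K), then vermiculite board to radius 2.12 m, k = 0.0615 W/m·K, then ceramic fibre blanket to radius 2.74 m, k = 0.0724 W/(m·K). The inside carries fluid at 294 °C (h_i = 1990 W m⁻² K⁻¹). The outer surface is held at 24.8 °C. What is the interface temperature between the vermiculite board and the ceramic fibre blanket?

Treat each layer as a resistance in series:
  R_conv,in = 1/(4πr²h) = 1/(4π·1.34²·1990) = 2.227×10^-5 K/W
  R_aluminium = (1/1.34 − 1/1.38)/(4πk) = 0.02163/(4π·170) = 1.013×10^-5 K/W
  R_vermiculite board = (1/1.38 − 1/2.12)/(4πk) = 0.2529/(4π·0.0615) = 0.3273 K/W
  R_ceramic fibre blanket = (1/2.12 − 1/2.74)/(4πk) = 0.1067/(4π·0.0724) = 0.1173 K/W
ΣR = 2.227×10^-5 + 1.013×10^-5 + 0.3273 + 0.1173 = 0.4446 K/W
Q = ΔT/ΣR = (294 °C − 24.8 °C)/0.4446 = 605.5 W
From the inner boundary to the vermiculite board/ceramic fibre blanket interface, ΣR_partial = 0.3273 K/W.
T_interface = T_in − Q·ΣR_partial = 294 °C − (605.5)(0.3273) = 95.8 °C

T = 95.8 °C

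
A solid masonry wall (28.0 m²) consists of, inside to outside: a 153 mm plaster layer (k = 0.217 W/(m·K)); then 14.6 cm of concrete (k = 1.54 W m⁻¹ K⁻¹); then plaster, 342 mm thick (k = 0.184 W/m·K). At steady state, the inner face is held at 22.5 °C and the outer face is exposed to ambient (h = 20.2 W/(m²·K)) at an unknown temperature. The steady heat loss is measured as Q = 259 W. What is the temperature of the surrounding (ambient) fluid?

Sum the resistances:
  R_plaster = L/(kA) = 0.153/(0.217·28.0) = 0.02518 K/W
  R_concrete = L/(kA) = 0.146/(1.54·28.0) = 0.003386 K/W
  R_plaster = L/(kA) = 0.342/(0.184·28.0) = 0.06638 K/W
  R_conv,out = 1/(hA) = 1/(20.2·28.0) = 0.001768 K/W
ΣR = 0.09672 K/W
ΔT = Q·ΣR = 259 × 0.09672 = 25.05 K
Heat flows outward, so T_out = T_in − ΔT = 22.5 − 25.05 = -2.55 °C

T_out = -2.55 °C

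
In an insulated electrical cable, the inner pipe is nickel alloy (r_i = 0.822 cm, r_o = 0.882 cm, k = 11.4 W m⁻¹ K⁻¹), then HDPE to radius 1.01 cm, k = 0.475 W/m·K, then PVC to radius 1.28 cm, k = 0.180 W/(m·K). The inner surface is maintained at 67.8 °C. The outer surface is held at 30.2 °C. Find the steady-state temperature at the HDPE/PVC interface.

Resistance network (inner→outer):
  R'_nickel alloy = ln(0.00882/0.00822)/(2πk) = 0.07045/(2π·11.4) = 9.836×10^-4 m·K/W
  R'_HDPE = ln(0.0101/0.00882)/(2πk) = 0.1355/(2π·0.475) = 0.04541 m·K/W
  R'_PVC = ln(0.0128/0.0101)/(2πk) = 0.2369/(2π·0.180) = 0.2095 m·K/W
ΣR = 9.836×10^-4 + 0.04541 + 0.2095 = 0.2559 m·K/W
Q' = ΔT/ΣR = (67.8 °C − 30.2 °C)/0.2559 = 146.9 W/m
From the inner boundary to the HDPE/PVC interface, ΣR_partial = 0.04639 m·K/W.
T_interface = T_in − Q'·ΣR_partial = 67.8 °C − (146.9)(0.04639) = 61.0 °C

T = 61.0 °C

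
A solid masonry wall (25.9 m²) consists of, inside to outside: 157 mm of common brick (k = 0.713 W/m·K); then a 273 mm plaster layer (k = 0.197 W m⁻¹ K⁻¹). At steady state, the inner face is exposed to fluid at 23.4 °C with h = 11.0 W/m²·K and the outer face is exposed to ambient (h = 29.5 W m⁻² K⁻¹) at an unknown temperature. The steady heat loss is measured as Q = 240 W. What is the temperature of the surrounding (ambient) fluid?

Sum the resistances:
  R_conv,in = 1/(hA) = 1/(11.0·25.9) = 0.003510 K/W
  R_common brick = L/(kA) = 0.157/(0.713·25.9) = 0.008502 K/W
  R_plaster = L/(kA) = 0.273/(0.197·25.9) = 0.05351 K/W
  R_conv,out = 1/(hA) = 1/(29.5·25.9) = 0.001309 K/W
ΣR = 0.06683 K/W
ΔT = Q·ΣR = 240 × 0.06683 = 16.04 K
Heat flows outward, so T_out = T_in − ΔT = 23.4 − 16.04 = 7.36 °C

T_out = 7.36 °C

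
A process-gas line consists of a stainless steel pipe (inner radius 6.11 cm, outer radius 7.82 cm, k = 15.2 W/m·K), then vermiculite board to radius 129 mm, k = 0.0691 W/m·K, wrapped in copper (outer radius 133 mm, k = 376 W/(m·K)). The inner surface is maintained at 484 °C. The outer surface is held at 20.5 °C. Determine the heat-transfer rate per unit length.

Series thermal resistances, inner to outer:
  R'_stainless steel = ln(0.0782/0.0611)/(2πk) = 0.2468/(2π·15.2) = 0.002584 m·K/W
  R'_vermiculite board = ln(0.129/0.0782)/(2πk) = 0.5005/(2π·0.0691) = 1.153 m·K/W
  R'_copper = ln(0.133/0.129)/(2πk) = 0.03054/(2π·376) = 1.293×10^-5 m·K/W
ΣR = 0.002584 + 1.153 + 1.293×10^-5 = 1.156 m·K/W
Q' = ΔT/ΣR = (484 °C − 20.5 °C)/1.156 = 401 W/m

Q' = 401 W/m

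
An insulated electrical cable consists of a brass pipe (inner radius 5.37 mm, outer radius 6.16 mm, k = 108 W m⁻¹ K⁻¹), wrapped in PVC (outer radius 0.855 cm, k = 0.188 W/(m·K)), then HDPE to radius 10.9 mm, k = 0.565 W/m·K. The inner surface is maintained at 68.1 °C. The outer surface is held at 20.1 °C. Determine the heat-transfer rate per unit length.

Treat each layer as a resistance in series:
  R'_brass = ln(0.00616/0.00537)/(2πk) = 0.1372/(2π·108) = 2.023×10^-4 m·K/W
  R'_PVC = ln(0.00855/0.00616)/(2πk) = 0.3279/(2π·0.188) = 0.2776 m·K/W
  R'_HDPE = ln(0.0109/0.00855)/(2πk) = 0.2428/(2π·0.565) = 0.06840 m·K/W
ΣR = 2.023×10^-4 + 0.2776 + 0.06840 = 0.3462 m·K/W
Q' = ΔT/ΣR = (68.1 °C − 20.1 °C)/0.3462 = 139 W/m

Q' = 139 W/m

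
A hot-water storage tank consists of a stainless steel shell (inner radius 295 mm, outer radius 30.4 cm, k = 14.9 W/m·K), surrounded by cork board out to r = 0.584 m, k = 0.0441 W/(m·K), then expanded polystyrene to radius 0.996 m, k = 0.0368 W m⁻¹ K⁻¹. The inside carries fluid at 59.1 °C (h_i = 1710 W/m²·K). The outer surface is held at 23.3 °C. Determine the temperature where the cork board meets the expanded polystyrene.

Resistance network (inner→outer):
  R_conv,in = 1/(4πr²h) = 1/(4π·0.295²·1710) = 5.347×10^-4 K/W
  R_stainless steel = (1/0.295 − 1/0.304)/(4πk) = 0.1004/(4π·14.9) = 5.360×10^-4 K/W
  R_cork board = (1/0.304 − 1/0.584)/(4πk) = 1.577/(4π·0.0441) = 2.846 K/W
  R_expanded polystyrene = (1/0.584 − 1/0.996)/(4πk) = 0.7083/(4π·0.0368) = 1.532 K/W
ΣR = 5.347×10^-4 + 5.360×10^-4 + 2.846 + 1.532 = 4.379 K/W
Q = ΔT/ΣR = (59.1 °C − 23.3 °C)/4.379 = 8.175 W
From the inner boundary to the cork board/expanded polystyrene interface, ΣR_partial = 2.847 K/W.
T_interface = T_in − Q·ΣR_partial = 59.1 °C − (8.175)(2.847) = 35.8 °C

T = 35.8 °C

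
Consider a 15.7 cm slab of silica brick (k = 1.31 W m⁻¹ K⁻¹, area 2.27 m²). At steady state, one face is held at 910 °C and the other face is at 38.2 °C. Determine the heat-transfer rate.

Q = 16500 W

Q = kA·ΔT/L = 1.31 × 2.27 × |910 °C − 38.2 °C| / 0.157 = 16500 W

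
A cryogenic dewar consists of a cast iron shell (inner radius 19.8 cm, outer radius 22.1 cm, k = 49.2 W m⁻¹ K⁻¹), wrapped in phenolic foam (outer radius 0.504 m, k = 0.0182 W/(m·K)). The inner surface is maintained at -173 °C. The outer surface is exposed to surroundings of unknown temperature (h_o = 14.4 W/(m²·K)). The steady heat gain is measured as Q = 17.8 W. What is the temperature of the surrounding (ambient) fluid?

T_out = 25.1 °C

Sum the resistances:
  R_cast iron = (1/0.198 − 1/0.221)/(4πk) = 0.5256/(4π·49.2) = 8.501×10^-4 K/W
  R_phenolic foam = (1/0.221 − 1/0.504)/(4πk) = 2.541/(4π·0.0182) = 11.11 K/W
  R_conv,out = 1/(4πr²h) = 1/(4π·0.504²·14.4) = 0.02176 K/W
ΣR = 11.13 K/W
ΔT = Q·ΣR = 17.8 × 11.13 = 198.1 K
Heat flows inward, so T_out = T_in + ΔT = -173 + 198.1 = 25.1 °C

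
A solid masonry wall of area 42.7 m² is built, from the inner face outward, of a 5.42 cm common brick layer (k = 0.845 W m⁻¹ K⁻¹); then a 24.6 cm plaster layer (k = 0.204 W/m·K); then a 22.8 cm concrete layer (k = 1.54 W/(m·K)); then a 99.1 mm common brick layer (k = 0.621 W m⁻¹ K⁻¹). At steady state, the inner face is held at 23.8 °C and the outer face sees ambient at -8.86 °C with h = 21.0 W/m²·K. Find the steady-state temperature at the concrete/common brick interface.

T = -4.70 °C

Resistance network (inner→outer):
  R_common brick = L/(kA) = 0.0542/(0.845·42.7) = 0.001502 K/W
  R_plaster = L/(kA) = 0.246/(0.204·42.7) = 0.02824 K/W
  R_concrete = L/(kA) = 0.228/(1.54·42.7) = 0.003467 K/W
  R_common brick = L/(kA) = 0.0991/(0.621·42.7) = 0.003737 K/W
  R_conv,out = 1/(hA) = 1/(21.0·42.7) = 0.001115 K/W
ΣR = 0.001502 + 0.02824 + 0.003467 + 0.003737 + 0.001115 = 0.03806 K/W
Q = ΔT/ΣR = (23.8 °C − -8.86 °C)/0.03806 = 858.1 W
From the inner boundary to the concrete/common brick interface, ΣR_partial = 0.03321 K/W.
T_interface = T_in − Q·ΣR_partial = 23.8 °C − (858.1)(0.03321) = -4.70 °C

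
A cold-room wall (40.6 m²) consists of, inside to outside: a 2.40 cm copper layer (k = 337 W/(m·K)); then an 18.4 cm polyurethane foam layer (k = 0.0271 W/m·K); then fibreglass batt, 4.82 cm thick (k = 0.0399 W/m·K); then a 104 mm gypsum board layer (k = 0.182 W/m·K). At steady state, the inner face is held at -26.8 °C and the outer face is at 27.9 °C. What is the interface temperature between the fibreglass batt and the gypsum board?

Resistance network (inner→outer):
  R_copper = L/(kA) = 0.0240/(337·40.6) = 1.754×10^-6 K/W
  R_polyurethane foam = L/(kA) = 0.184/(0.0271·40.6) = 0.1672 K/W
  R_fibreglass batt = L/(kA) = 0.0482/(0.0399·40.6) = 0.02975 K/W
  R_gypsum board = L/(kA) = 0.104/(0.182·40.6) = 0.01407 K/W
ΣR = 1.754×10^-6 + 0.1672 + 0.02975 + 0.01407 = 0.2110 K/W
Q = ΔT/ΣR = (-26.8 °C − 27.9 °C)/0.2110 = -259.2 W
From the inner boundary to the fibreglass batt/gypsum board interface, ΣR_partial = 0.1970 K/W.
T_interface = T_in − Q·ΣR_partial = -26.8 °C − (-259.2)(0.1970) = 24.3 °C

T = 24.3 °C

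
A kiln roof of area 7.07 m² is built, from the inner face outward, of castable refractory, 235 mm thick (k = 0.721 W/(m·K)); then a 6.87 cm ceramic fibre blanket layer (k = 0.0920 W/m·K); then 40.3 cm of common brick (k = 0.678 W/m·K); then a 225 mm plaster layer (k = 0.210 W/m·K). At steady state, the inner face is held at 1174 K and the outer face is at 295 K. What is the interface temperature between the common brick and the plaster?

T = 639 K

Resistance network (inner→outer):
  R_castable refractory = L/(kA) = 0.235/(0.721·7.07) = 0.04610 K/W
  R_ceramic fibre blanket = L/(kA) = 0.0687/(0.0920·7.07) = 0.1056 K/W
  R_common brick = L/(kA) = 0.403/(0.678·7.07) = 0.08407 K/W
  R_plaster = L/(kA) = 0.225/(0.210·7.07) = 0.1515 K/W
ΣR = 0.04610 + 0.1056 + 0.08407 + 0.1515 = 0.3873 K/W
Q = ΔT/ΣR = (1174 K − 295 K)/0.3873 = 2270 W
From the inner boundary to the common brick/plaster interface, ΣR_partial = 0.2358 K/W.
T_interface = T_in − Q·ΣR_partial = 1174 K − (2270)(0.2358) = 639 K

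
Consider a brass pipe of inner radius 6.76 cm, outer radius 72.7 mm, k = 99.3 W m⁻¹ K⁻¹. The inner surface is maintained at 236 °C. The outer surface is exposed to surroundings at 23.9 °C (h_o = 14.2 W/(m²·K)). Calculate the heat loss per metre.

Series thermal resistances, inner to outer:
  R'_brass = ln(0.0727/0.0676)/(2πk) = 0.07273/(2π·99.3) = 1.166×10^-4 m·K/W
  R'_conv,out = 1/(2πr h) = 1/(2π·0.0727·14.2) = 0.1542 m·K/W
ΣR = 1.166×10^-4 + 0.1542 = 0.1543 m·K/W
Q' = ΔT/ΣR = (236 °C − 23.9 °C)/0.1543 = 1370 W/m

Q' = 1370 W/m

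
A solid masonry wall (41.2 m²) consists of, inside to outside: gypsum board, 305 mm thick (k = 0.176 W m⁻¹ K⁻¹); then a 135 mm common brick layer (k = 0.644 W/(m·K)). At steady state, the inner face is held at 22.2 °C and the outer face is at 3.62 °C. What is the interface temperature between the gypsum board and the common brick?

T = 5.62 °C

Resistance network (inner→outer):
  R_gypsum board = L/(kA) = 0.305/(0.176·41.2) = 0.04206 K/W
  R_common brick = L/(kA) = 0.135/(0.644·41.2) = 0.005088 K/W
ΣR = 0.04206 + 0.005088 = 0.04715 K/W
Q = ΔT/ΣR = (22.2 °C − 3.62 °C)/0.04715 = 394.1 W
From the inner boundary to the gypsum board/common brick interface, ΣR_partial = 0.04206 K/W.
T_interface = T_in − Q·ΣR_partial = 22.2 °C − (394.1)(0.04206) = 5.62 °C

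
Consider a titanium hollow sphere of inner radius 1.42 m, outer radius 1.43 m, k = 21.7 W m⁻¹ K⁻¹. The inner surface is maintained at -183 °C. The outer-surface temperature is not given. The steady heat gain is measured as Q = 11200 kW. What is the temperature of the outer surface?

T_out = 19.3 °C

Series resistances:
  R_titanium = (1/1.42 − 1/1.43)/(4πk) = 0.004925/(4π·21.7) = 1.806×10^-5 K/W
ΣR = 1.806×10^-5 K/W
ΔT = Q·ΣR = 1.12×10^7 × 1.806×10^-5 = 202.3 K
Heat flows inward, so T_out = T_in + ΔT = -183 + 202.3 = 19.3 °C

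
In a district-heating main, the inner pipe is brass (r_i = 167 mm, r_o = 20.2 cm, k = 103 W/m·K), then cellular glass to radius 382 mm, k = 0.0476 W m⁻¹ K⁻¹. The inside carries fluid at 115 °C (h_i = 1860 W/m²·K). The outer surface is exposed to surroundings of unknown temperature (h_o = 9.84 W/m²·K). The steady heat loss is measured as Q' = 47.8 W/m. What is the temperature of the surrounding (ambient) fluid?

T_out = 11.1 °C

Series resistances:
  R'_conv,in = 1/(2πr h) = 1/(2π·0.167·1860) = 5.124×10^-4 m·K/W
  R'_brass = ln(0.202/0.167)/(2πk) = 0.1903/(2π·103) = 2.940×10^-4 m·K/W
  R'_cellular glass = ln(0.382/0.202)/(2πk) = 0.6372/(2π·0.0476) = 2.130 m·K/W
  R'_conv,out = 1/(2πr h) = 1/(2π·0.382·9.84) = 0.04234 m·K/W
ΣR = 2.174 m·K/W
ΔT = Q'·ΣR = 47.8 × 2.174 = 103.9 K
Heat flows outward, so T_out = T_in − ΔT = 115 − 103.9 = 11.1 °C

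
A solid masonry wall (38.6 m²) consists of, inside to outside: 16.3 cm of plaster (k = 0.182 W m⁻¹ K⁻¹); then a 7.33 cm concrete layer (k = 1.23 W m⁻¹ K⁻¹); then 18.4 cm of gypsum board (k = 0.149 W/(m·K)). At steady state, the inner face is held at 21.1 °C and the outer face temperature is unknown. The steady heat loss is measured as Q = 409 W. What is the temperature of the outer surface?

T_out = -2.11 °C

Series resistances:
  R_plaster = L/(kA) = 0.163/(0.182·38.6) = 0.02320 K/W
  R_concrete = L/(kA) = 0.0733/(1.23·38.6) = 0.001544 K/W
  R_gypsum board = L/(kA) = 0.184/(0.149·38.6) = 0.03199 K/W
ΣR = 0.05674 K/W
ΔT = Q·ΣR = 409 × 0.05674 = 23.21 K
Heat flows outward, so T_out = T_in − ΔT = 21.1 − 23.21 = -2.11 °C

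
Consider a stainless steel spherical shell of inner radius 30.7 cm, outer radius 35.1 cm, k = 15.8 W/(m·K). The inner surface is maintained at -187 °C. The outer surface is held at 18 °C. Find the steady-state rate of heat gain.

Q = 99.7 kW

Q = 4πk·ΔT/(1/r₁ − 1/r₂) = 4π × 15.8 × 205 / (1/0.307 − 1/0.351) = 99700 W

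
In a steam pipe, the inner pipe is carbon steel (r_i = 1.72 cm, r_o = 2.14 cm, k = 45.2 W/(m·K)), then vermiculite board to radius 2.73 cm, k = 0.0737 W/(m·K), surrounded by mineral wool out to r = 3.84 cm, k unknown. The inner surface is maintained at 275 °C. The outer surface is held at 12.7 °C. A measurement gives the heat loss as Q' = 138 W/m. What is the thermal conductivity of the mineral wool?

ΣR = ΔT/Q' = |275 − 12.7|/138 = 1.901 m·K/W
Known resistances:
  R'_carbon steel = ln(0.0214/0.0172)/(2πk) = 0.2185/(2π·45.2) = 7.693×10^-4 m·K/W
  R'_vermiculite board = ln(0.0273/0.0214)/(2πk) = 0.2435/(2π·0.0737) = 0.5258 m·K/W
R_mineral wool = ΣR − ΣR_known = 1.901 − 0.5266 = 1.374 m·K/W
ln(r₂/r₁)/(2πk) = 1.374 ⇒ k = 0.3412/(2π·1.374) = 0.0395 W/m·K

k = 0.0395 W/m·K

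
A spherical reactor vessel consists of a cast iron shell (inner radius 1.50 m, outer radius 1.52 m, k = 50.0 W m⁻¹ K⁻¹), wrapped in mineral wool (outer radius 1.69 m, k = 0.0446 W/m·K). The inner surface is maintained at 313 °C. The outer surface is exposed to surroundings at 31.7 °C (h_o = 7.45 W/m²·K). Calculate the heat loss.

Q = 2310 W

Resistance network (inner→outer):
  R_cast iron = (1/1.50 − 1/1.52)/(4πk) = 0.008772/(4π·50.0) = 1.396×10^-5 K/W
  R_mineral wool = (1/1.52 − 1/1.69)/(4πk) = 0.06618/(4π·0.0446) = 0.1181 K/W
  R_conv,out = 1/(4πr²h) = 1/(4π·1.69²·7.45) = 0.003740 K/W
ΣR = 1.396×10^-5 + 0.1181 + 0.003740 = 0.1219 K/W
Q = ΔT/ΣR = (313 °C − 31.7 °C)/0.1219 = 2310 W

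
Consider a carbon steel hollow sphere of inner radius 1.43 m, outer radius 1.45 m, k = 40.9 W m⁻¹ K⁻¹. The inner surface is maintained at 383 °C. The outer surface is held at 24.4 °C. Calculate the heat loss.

Q = 4πk·ΔT/(1/r₁ − 1/r₂) = 4π × 40.9 × 358.6 / (1/1.43 − 1/1.45) = 1.91×10^7 W

Q = 1.91×10^7 W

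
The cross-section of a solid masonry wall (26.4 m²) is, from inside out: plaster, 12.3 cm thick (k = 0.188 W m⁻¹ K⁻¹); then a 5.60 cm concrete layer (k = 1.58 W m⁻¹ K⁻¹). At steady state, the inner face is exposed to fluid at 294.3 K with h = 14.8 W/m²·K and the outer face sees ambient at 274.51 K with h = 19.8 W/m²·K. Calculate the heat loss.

Q = 647 W

Series thermal resistances, inner to outer:
  R_conv,in = 1/(hA) = 1/(14.8·26.4) = 0.002559 K/W
  R_plaster = L/(kA) = 0.123/(0.188·26.4) = 0.02478 K/W
  R_concrete = L/(kA) = 0.0560/(1.58·26.4) = 0.001343 K/W
  R_conv,out = 1/(hA) = 1/(19.8·26.4) = 0.001913 K/W
ΣR = 0.002559 + 0.02478 + 0.001343 + 0.001913 = 0.03060 K/W
Q = ΔT/ΣR = (294.3 K − 274.51 K)/0.03060 = 647 W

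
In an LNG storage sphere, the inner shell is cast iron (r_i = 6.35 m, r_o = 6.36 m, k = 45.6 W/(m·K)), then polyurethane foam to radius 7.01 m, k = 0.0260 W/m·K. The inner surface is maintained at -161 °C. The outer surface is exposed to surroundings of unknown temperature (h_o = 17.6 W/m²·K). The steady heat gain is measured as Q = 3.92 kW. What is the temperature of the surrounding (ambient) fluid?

Series resistances:
  R_cast iron = (1/6.35 − 1/6.36)/(4πk) = 2.476×10^-4/(4π·45.6) = 4.321×10^-7 K/W
  R_polyurethane foam = (1/6.36 − 1/7.01)/(4πk) = 0.01458/(4π·0.0260) = 0.04462 K/W
  R_conv,out = 1/(4πr²h) = 1/(4π·7.01²·17.6) = 9.201×10^-5 K/W
ΣR = 0.04472 K/W
ΔT = Q·ΣR = 3920 × 0.04472 = 175.3 K
Heat flows inward, so T_out = T_in + ΔT = -161 + 175.3 = 14.3 °C

T_out = 14.3 °C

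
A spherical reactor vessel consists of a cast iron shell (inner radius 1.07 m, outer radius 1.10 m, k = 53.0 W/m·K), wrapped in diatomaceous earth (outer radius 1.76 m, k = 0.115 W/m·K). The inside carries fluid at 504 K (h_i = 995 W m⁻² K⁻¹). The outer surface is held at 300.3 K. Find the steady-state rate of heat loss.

Q = 863 W

Resistance network (inner→outer):
  R_conv,in = 1/(4πr²h) = 1/(4π·1.07²·995) = 6.986×10^-5 K/W
  R_cast iron = (1/1.07 − 1/1.10)/(4πk) = 0.02549/(4π·53.0) = 3.827×10^-5 K/W
  R_diatomaceous earth = (1/1.10 − 1/1.76)/(4πk) = 0.3409/(4π·0.115) = 0.2359 K/W
ΣR = 6.986×10^-5 + 3.827×10^-5 + 0.2359 = 0.2360 K/W
Q = ΔT/ΣR = (504 K − 300.3 K)/0.2360 = 863 W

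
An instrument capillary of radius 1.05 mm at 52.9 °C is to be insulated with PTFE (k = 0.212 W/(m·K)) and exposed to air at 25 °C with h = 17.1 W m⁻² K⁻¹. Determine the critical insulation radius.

For a cylinder, r_cr = k_ins/h = 0.212/17.1 = 0.0124 m = 1.24 cm

r_cr = 1.24 cm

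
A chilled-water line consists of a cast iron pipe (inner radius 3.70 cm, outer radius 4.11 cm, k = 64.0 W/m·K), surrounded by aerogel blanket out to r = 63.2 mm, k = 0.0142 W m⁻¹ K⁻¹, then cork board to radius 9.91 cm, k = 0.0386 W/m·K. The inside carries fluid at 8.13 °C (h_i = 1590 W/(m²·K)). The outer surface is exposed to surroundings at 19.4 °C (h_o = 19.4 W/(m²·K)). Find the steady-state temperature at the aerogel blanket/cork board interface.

Resistance network (inner→outer):
  R'_conv,in = 1/(2πr h) = 1/(2π·0.0370·1590) = 0.002705 m·K/W
  R'_cast iron = ln(0.0411/0.0370)/(2πk) = 0.1051/(2π·64.0) = 2.613×10^-4 m·K/W
  R'_aerogel blanket = ln(0.0632/0.0411)/(2πk) = 0.4303/(2π·0.0142) = 4.823 m·K/W
  R'_cork board = ln(0.0991/0.0632)/(2πk) = 0.4498/(2π·0.0386) = 1.855 m·K/W
  R'_conv,out = 1/(2πr h) = 1/(2π·0.0991·19.4) = 0.08278 m·K/W
ΣR = 0.002705 + 2.613×10^-4 + 4.823 + 1.855 + 0.08278 = 6.764 m·K/W
Q' = ΔT/ΣR = (8.13 °C − 19.4 °C)/6.764 = -1.666 W/m
From the inner boundary to the aerogel blanket/cork board interface, ΣR_partial = 4.826 m·K/W.
T_interface = T_in − Q'·ΣR_partial = 8.13 °C − (-1.666)(4.826) = 16.2 °C

T = 16.2 °C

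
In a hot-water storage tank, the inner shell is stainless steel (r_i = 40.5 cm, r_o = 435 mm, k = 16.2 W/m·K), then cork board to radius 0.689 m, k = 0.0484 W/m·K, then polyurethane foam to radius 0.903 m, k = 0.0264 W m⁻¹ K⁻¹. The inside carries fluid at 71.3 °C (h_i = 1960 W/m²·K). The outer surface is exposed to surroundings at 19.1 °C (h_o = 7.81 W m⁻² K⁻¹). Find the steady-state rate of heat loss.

Q = 21.4 W

Series thermal resistances, inner to outer:
  R_conv,in = 1/(4πr²h) = 1/(4π·0.405²·1960) = 2.475×10^-4 K/W
  R_stainless steel = (1/0.405 − 1/0.435)/(4πk) = 0.1703/(4π·16.2) = 8.365×10^-4 K/W
  R_cork board = (1/0.435 − 1/0.689)/(4πk) = 0.8475/(4π·0.0484) = 1.393 K/W
  R_polyurethane foam = (1/0.689 − 1/0.903)/(4πk) = 0.3440/(4π·0.0264) = 1.037 K/W
  R_conv,out = 1/(4πr²h) = 1/(4π·0.903²·7.81) = 0.01250 K/W
ΣR = 2.475×10^-4 + 8.365×10^-4 + 1.393 + 1.037 + 0.01250 = 2.444 K/W
Q = ΔT/ΣR = (71.3 °C − 19.1 °C)/2.444 = 21.4 W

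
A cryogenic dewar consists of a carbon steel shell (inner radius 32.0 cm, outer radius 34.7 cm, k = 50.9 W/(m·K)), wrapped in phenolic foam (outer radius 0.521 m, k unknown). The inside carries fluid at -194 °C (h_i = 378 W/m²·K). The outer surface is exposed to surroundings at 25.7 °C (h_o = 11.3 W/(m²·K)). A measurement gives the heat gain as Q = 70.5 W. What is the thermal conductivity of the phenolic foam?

ΣR = ΔT/Q = |-194 − 25.7|/70.5 = 3.116 K/W
Known resistances:
  R_conv,in = 1/(4πr²h) = 1/(4π·0.320²·378) = 0.002056 K/W
  R_carbon steel = (1/0.320 − 1/0.347)/(4πk) = 0.2432/(4π·50.9) = 3.802×10^-4 K/W
  R_conv,out = 1/(4πr²h) = 1/(4π·0.521²·11.3) = 0.02594 K/W
R_phenolic foam = ΣR − ΣR_known = 3.116 − 0.02838 = 3.088 K/W
(1/r₁−1/r₂)/(4πk) = 3.088 ⇒ k = 0.9625/(4π·3.088) = 0.0248 W/m·K

k = 0.0248 W/m·K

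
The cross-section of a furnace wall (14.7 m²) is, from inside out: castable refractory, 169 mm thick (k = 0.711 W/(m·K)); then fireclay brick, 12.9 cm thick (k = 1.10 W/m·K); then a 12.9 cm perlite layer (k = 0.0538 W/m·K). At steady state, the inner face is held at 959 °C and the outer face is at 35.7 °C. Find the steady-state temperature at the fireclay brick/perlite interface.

Resistance network (inner→outer):
  R_castable refractory = L/(kA) = 0.169/(0.711·14.7) = 0.01617 K/W
  R_fireclay brick = L/(kA) = 0.129/(1.10·14.7) = 0.007978 K/W
  R_perlite = L/(kA) = 0.129/(0.0538·14.7) = 0.1631 K/W
ΣR = 0.01617 + 0.007978 + 0.1631 = 0.1872 K/W
Q = ΔT/ΣR = (959 °C − 35.7 °C)/0.1872 = 4932 W
From the inner boundary to the fireclay brick/perlite interface, ΣR_partial = 0.02415 K/W.
T_interface = T_in − Q·ΣR_partial = 959 °C − (4932)(0.02415) = 840 °C

T = 840 °C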